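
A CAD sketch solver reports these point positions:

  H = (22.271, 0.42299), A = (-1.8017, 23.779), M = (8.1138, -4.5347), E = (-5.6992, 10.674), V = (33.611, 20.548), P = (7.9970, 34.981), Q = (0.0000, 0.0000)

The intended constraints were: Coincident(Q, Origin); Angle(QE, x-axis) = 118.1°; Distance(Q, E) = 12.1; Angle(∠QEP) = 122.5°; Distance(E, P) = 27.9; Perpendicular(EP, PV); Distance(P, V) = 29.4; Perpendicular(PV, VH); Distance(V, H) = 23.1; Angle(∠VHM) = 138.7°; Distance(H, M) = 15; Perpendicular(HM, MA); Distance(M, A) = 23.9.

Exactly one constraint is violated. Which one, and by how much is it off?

Distance(M, A) = 23.9 — off by 6.10.

Q = (0.00, 0.00) ✓; QE at 118.1° ✓; |QE| = 12.10 ✓; ∠QEP = 122.5° ✓; |EP| = 27.90 ✓; ∠(EP, PV) = 90.00° ✓; |PV| = 29.40 ✓; ∠(PV, VH) = 90.00° ✓; |VH| = 23.10 ✓; ∠VHM = 138.7° ✓; |HM| = 15.00 ✓; ∠(HM, MA) = 90.00° ✓; |MA| = 30.00 ✗.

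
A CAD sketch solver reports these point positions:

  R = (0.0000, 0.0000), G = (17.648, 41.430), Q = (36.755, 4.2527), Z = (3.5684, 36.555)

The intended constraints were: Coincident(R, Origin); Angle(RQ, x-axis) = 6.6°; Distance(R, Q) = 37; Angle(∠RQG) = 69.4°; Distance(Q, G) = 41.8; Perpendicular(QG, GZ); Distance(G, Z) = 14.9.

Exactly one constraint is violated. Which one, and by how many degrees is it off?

Perpendicular(QG, GZ) — off by 8.10°.

R = (0.00, 0.00) ✓; RQ at 6.600° ✓; |RQ| = 37.00 ✓; ∠RQG = 69.40° ✓; |QG| = 41.80 ✓; ∠(QG, GZ) = 81.90° ✗; |GZ| = 14.90 ✓.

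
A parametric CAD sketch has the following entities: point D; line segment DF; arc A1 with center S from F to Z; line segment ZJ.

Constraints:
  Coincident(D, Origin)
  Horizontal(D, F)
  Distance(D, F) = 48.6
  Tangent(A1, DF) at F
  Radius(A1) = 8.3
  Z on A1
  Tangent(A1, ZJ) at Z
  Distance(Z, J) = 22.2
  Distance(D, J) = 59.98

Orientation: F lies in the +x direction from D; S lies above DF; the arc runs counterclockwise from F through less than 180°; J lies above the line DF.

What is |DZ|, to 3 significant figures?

57.6

Checks: |SZ| = 8.300 ✓; ∠(SZ, ZJ) = 90.00° ✓; |ZJ| = 22.20 ✓; |DJ| = 59.98 ✓.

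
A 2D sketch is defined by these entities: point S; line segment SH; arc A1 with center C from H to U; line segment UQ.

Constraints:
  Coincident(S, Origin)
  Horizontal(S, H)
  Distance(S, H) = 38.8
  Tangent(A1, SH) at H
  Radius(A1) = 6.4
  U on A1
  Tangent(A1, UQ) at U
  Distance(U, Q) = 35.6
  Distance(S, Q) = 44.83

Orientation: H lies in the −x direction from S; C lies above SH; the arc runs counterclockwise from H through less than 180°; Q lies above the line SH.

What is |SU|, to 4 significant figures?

32.98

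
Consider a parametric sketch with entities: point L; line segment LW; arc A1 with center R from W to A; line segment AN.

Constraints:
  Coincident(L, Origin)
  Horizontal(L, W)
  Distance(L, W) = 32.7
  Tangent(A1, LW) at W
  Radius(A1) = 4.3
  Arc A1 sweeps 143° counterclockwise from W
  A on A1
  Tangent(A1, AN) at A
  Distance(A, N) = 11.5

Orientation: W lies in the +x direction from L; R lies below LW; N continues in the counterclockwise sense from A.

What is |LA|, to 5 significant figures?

31.090

A1 meets LW tangentially, so RW is at right angles to LW, so R = W + (0, -4.3) = (32.700, -4.3000). On A1, W sits at bearing 90° from R; a 143° counterclockwise sweep puts A at bearing 233°, so A = R + 4.3·(cos 233°, sin 233°) = (30.112, -7.7341). Then |LA| = |A − L| = 31.090.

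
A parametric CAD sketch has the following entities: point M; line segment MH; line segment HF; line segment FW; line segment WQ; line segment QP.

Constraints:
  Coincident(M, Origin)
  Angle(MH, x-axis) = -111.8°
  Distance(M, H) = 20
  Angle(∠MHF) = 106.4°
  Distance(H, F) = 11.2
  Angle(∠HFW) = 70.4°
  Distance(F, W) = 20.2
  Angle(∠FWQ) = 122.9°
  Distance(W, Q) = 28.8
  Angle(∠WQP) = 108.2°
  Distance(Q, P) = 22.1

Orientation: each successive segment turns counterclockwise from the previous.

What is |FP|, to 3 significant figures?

46.8

∠FWQ = 122.9° gives WQ at 128° from the x-axis; with |WQ| = 28.8, Q = (-10.1, 16.2). ∠WQP = 108.2° gives QP at -160° from the x-axis; with |QP| = 22.1, P = (-30.8, 8.52). Then |FP| = |P − F| = 46.8.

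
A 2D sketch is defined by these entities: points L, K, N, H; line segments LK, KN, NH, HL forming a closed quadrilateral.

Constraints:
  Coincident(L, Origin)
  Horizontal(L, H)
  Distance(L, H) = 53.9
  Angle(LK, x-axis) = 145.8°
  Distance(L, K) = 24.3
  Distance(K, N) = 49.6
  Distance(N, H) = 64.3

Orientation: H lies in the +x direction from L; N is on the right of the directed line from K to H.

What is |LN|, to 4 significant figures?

32.43

Checks: |KN| = 49.60 ✓; |NH| = 64.30 ✓.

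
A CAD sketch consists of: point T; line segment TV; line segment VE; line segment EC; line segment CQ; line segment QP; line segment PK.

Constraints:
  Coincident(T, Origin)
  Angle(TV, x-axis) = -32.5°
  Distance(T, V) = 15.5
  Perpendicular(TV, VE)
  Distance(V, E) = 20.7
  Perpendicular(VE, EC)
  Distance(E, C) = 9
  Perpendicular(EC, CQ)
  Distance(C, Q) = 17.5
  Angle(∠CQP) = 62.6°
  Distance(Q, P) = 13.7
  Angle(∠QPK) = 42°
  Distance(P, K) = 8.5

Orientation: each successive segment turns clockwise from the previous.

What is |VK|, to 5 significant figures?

12.700

T is at the origin; TV runs at -32.5° with length 15.5, so V = (13.073, -8.3281). TV is perpendicular to VE, so VE runs at -122.50°; with |VE| = 20.7, E = (1.9505, -25.786). The perpendicularity gives EC at right angles to VE, so EC runs at 147.50°; with |EC| = 9.0, C = (-5.6401, -20.951). EC is perpendicular to CQ, so CQ runs at 57.500°; with |CQ| = 17.5, Q = (3.7627, -6.1913). ∠CQP = 62.6° gives QP at -59.900° from the x-axis; with |QP| = 13.7, P = (10.633, -18.044). ∠QPK = 42.0° gives PK at 162.10° from the x-axis; with |PK| = 8.5, K = (2.5448, -15.431). Then |VK| = |K − V| = 12.700.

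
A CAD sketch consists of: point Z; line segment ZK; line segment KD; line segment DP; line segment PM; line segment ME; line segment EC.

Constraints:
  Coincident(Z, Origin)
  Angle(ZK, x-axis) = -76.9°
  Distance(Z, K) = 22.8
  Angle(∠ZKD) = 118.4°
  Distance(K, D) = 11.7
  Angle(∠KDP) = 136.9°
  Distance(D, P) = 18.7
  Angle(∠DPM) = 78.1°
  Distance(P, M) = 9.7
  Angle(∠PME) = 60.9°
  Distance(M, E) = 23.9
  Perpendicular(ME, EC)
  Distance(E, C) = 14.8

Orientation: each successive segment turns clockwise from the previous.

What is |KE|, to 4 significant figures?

15.91

∠DPM = 78.1° gives PM at 76.50° from the x-axis; with |PM| = 9.7, M = (-20.02, -20.01). ∠PME = 60.9° gives ME at -42.60° from the x-axis; with |ME| = 23.9, E = (-2.431, -36.18). Then |KE| = |E − K| = 15.91.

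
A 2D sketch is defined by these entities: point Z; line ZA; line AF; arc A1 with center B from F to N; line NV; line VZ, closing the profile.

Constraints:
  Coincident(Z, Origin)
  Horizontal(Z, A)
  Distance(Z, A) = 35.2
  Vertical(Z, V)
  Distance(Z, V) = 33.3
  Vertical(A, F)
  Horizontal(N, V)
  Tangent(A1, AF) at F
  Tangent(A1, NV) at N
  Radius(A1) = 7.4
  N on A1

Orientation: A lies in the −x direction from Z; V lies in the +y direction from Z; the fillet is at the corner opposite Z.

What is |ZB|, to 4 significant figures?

38.00

Z is at the origin; Z and A share the same y with |ZA| = 35.2 and A on the −x side, so A = (-35.20, 0.000). ZV is vertical with |ZV| = 33.3 and V on the +y side, so V = (0.000, 33.30). The virtual corner opposite Z is at (-35.20, 33.30). Since A1 is tangent to AF there, BF ⟂ AF and tangency of A1 to NV means the radius BN is perpendicular to NV, with radius 7.4, so the center B sits 7.4 in from both sides at B = (-27.80, 25.90). Then |ZB| = |B − Z| = 38.00.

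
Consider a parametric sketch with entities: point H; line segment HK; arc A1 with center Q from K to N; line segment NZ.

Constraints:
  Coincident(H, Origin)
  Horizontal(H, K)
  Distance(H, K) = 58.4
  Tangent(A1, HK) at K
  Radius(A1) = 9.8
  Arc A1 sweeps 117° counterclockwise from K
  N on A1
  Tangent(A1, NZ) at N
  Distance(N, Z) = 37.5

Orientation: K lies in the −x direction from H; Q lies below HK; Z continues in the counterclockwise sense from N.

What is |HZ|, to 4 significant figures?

69.15

On A1, K sits at bearing 90° from Q; a 117° counterclockwise sweep puts N at bearing 207°, so N = Q + 9.8·(cos 207°, sin 207°) = (-67.13, -14.25). The tangent condition forces QN to be normal to NZ, so NZ runs along (−sin 207°, cos 207°); with |NZ| = 37.5, Z = (-50.11, -47.66). Then |HZ| = |Z − H| = 69.15.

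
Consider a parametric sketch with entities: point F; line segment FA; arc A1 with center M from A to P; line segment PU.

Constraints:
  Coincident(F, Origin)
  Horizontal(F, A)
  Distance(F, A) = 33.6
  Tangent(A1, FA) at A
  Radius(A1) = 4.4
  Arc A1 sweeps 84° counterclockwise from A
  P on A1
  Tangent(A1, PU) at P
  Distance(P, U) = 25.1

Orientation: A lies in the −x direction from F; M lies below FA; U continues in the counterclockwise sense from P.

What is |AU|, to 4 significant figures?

29.74

On A1, A sits at bearing 90° from M; an 84° counterclockwise sweep puts P at bearing 174°, so P = M + 4.4·(cos 174°, sin 174°) = (-37.98, -3.940). Tangency of A1 to PU means the radius MP is perpendicular to PU, so PU runs along (−sin 174°, cos 174°); with |PU| = 25.1, U = (-40.60, -28.90). Then |AU| = |U − A| = 29.74.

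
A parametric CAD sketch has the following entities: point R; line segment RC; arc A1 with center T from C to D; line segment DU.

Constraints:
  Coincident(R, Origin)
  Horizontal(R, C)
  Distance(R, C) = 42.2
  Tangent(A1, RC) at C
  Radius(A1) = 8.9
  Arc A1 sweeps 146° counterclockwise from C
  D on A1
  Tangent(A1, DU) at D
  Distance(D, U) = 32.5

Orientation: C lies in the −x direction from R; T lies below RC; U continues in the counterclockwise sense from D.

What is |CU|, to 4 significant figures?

40.86

R is at the origin; RC is horizontal with |RC| = 42.2 and C on the −x side, so C = (-42.20, 0.000). Since A1 is tangent to RC there, TC ⟂ RC, so T = C + (0, -8.9) = (-42.20, -8.900). On A1, C sits at bearing 90° from T; a 146° counterclockwise sweep puts D at bearing 236°, so D = T + 8.9·(cos 236°, sin 236°) = (-47.18, -16.28). The tangent condition forces TD to be normal to DU, so DU runs along (−sin 236°, cos 236°); with |DU| = 32.5, U = (-20.23, -34.45). Then |CU| = |U − C| = 40.86.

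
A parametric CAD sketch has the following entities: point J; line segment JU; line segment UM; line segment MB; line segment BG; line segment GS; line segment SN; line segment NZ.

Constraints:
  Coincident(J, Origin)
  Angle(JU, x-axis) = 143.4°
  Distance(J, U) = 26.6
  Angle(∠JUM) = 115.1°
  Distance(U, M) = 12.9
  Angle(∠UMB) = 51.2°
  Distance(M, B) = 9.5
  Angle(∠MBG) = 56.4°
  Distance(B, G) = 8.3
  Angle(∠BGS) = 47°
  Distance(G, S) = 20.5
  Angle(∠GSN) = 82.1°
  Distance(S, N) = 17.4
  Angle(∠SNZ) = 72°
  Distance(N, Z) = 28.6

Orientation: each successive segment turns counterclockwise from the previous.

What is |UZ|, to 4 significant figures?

4.508

∠GSN = 82.1° gives SN at -28.40° from the x-axis; with |SN| = 17.4, N = (-22.33, -10.59). ∠SNZ = 72.0° gives NZ at 79.60° from the x-axis; with |NZ| = 28.6, Z = (-17.17, 17.54). Then |UZ| = |Z − U| = 4.508.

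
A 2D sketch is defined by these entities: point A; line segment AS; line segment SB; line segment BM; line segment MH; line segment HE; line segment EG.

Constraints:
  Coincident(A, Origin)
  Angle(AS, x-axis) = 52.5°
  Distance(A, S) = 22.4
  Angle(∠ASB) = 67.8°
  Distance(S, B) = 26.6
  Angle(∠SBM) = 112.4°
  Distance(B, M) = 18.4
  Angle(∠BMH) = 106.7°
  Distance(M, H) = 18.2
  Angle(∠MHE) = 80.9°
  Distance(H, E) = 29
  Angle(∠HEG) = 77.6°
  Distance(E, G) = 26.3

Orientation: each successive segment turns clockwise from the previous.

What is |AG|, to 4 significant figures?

33.27

A is at the origin; AS runs at 52.5° with length 22.4, so S = (13.64, 17.77). ∠ASB = 67.8° gives SB at -59.70° from the x-axis; with |SB| = 26.6, B = (27.06, -5.195). ∠SBM = 112.4° gives BM at -127.3° from the x-axis; with |BM| = 18.4, M = (15.91, -19.83). ∠BMH = 106.7° gives MH at 159.4° from the x-axis; with |MH| = 18.2, H = (-1.130, -13.43). ∠MHE = 80.9° gives HE at 60.30° from the x-axis; with |HE| = 29.0, E = (13.24, 11.76). ∠HEG = 77.6° gives EG at -42.10° from the x-axis; with |EG| = 26.3, G = (32.75, -5.870). Then |AG| = |G − A| = 33.27.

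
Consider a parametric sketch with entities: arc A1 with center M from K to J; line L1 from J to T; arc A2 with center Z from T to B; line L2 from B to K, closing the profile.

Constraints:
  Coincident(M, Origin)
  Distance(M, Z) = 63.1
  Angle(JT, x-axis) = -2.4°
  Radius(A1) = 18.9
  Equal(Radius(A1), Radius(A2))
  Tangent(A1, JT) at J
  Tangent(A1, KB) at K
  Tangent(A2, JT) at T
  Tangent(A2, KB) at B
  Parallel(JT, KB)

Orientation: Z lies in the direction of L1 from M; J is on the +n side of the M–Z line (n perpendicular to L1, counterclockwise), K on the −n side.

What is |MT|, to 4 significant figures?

65.87

Tangency of A1 to both parallel lines with radius 18.9 puts J and K at M ± 18.9·n: J = (0.7914, 18.88), K = (-0.7914, -18.88). Equal radii place T and B the same way about Z: T = Z + 18.9·n = (63.84, 16.24), B = Z − 18.9·n = (62.25, -21.53). Then |MT| = |T − M| = 65.87.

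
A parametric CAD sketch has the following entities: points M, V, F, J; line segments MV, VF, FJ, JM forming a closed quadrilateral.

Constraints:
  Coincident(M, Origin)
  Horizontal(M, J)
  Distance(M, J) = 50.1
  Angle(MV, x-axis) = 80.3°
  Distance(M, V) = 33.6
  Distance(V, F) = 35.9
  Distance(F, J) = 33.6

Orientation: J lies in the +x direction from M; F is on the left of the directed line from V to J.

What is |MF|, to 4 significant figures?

52.75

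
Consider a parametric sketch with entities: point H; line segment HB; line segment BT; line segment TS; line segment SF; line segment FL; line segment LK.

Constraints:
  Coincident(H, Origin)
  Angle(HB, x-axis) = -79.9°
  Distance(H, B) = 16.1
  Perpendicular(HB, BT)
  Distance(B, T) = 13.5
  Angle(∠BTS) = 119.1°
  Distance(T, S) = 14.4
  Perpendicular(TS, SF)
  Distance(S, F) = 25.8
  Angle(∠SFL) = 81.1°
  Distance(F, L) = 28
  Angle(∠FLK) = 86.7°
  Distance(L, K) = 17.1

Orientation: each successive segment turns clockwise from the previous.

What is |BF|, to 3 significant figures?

25.2

H is at the origin; HB runs at -79.9° with length 16.1, so B = (2.82, -15.9). HB is perpendicular to BT, so BT runs at -170°; with |BT| = 13.5, T = (-10.5, -18.2). ∠BTS = 119.1° gives TS at 129° from the x-axis; with |TS| = 14.4, S = (-19.6, -7.06). TS is perpendicular to SF, so SF runs at 39.2°; with |SF| = 25.8, F = (0.425, 9.25). Then |BF| = |F − B| = 25.2.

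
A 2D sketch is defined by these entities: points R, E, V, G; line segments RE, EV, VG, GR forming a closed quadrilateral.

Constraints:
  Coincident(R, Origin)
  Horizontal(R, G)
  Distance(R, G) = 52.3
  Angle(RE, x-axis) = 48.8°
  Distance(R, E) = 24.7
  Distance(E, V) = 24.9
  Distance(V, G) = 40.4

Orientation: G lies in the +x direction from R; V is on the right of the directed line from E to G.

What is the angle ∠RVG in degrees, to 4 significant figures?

145.5°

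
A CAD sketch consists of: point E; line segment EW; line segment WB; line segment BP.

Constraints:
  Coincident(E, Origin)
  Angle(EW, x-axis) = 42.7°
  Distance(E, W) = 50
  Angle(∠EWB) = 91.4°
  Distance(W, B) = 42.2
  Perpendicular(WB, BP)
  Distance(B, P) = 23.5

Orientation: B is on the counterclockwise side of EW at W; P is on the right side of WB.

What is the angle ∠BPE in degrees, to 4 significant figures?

30.58°

∠EWB = 91.4°, so WB runs at 42.7° + (180° − 91.4°) = 131.3° from the x-axis; with |WB| = 42.2, B = W + 42.2·(cos 131.3°, sin 131.3°) = (8.894, 65.61). WB is perpendicular to BP; with |BP| = 23.5 on the right of WB, P = B + 23.5·(0.7513, 0.6600) = (26.55, 81.12). Then cos ∠BPE = PB·PE / (|PB||PE|), giving 30.58°.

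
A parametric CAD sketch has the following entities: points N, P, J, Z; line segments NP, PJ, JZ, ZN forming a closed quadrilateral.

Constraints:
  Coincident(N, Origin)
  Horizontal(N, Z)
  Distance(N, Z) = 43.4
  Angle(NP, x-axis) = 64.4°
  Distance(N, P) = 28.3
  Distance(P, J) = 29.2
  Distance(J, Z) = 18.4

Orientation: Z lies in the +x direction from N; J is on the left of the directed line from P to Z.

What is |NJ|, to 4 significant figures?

44.38

Checks: |PJ| = 29.20 ✓; |JZ| = 18.40 ✓.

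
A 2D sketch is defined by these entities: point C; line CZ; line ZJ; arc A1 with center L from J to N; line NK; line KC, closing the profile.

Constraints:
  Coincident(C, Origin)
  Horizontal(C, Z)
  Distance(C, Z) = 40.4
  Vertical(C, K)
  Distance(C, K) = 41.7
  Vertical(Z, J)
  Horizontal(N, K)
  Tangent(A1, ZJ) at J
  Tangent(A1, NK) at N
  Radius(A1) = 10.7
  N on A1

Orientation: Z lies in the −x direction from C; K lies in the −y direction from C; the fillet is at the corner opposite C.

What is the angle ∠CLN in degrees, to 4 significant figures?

136.2°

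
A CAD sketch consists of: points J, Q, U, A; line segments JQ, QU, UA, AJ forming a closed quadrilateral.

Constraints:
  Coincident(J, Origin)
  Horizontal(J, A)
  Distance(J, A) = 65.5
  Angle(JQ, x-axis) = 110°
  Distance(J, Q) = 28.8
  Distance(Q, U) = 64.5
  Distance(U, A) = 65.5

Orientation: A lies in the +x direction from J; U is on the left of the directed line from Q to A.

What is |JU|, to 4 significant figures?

76.24

Checks: |QU| = 64.50 ✓; |UA| = 65.50 ✓.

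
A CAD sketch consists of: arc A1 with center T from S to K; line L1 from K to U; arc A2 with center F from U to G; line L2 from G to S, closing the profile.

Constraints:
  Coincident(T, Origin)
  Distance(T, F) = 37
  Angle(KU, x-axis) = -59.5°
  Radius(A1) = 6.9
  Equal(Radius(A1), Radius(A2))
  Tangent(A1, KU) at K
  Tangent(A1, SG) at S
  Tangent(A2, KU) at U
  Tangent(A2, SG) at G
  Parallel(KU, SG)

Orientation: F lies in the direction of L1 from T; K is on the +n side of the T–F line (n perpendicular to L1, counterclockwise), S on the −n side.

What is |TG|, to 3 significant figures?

37.6

The slot axis is L1's direction at -59.5°, so u = (cos -59.5°, sin -59.5°) = (0.508, -0.862) and n = (−sin -59.5°, cos -59.5°) = (0.862, 0.508). T is at the origin and F lies 37.0 along u from T, so F = 37.0·u = (18.8, -31.9). Tangency of A1 to both parallel lines with radius 6.9 puts K and S at T ± 6.9·n: K = (5.95, 3.50), S = (-5.95, -3.50). Equal radii place U and G the same way about F: U = F + 6.9·n = (24.7, -28.4), G = F − 6.9·n = (12.8, -35.4). Then |TG| = |G − T| = 37.6.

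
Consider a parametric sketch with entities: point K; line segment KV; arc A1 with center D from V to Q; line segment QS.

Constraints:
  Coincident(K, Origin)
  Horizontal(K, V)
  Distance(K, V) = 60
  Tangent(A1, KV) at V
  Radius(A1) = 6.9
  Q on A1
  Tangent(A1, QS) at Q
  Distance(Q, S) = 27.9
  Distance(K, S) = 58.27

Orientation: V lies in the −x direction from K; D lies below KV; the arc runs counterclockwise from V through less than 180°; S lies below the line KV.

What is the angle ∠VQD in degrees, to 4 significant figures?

25.73°

Checks: |DQ| = 6.900 ✓; ∠(DQ, QS) = 90.00° ✓; |QS| = 27.90 ✓; |KS| = 58.27 ✓.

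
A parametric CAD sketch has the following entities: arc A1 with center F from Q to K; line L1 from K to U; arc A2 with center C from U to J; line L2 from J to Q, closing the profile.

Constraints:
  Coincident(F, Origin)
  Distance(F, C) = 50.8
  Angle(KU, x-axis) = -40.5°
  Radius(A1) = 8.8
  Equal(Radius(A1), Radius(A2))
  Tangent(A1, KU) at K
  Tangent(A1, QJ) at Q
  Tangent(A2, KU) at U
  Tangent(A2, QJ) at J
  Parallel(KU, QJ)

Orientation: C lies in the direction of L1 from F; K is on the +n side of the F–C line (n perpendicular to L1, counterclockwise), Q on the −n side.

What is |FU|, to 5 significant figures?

51.557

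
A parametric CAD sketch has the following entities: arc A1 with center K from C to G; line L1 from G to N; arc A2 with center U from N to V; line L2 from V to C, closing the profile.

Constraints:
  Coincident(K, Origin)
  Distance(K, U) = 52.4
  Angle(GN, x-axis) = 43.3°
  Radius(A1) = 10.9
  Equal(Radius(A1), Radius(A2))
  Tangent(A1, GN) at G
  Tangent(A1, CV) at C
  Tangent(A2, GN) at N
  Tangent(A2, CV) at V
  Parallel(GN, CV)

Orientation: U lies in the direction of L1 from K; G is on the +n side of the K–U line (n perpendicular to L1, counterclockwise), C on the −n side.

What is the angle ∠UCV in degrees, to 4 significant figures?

11.75°

Tangency of A1 to both parallel lines with radius 10.9 puts G and C at K ± 10.9·n: G = (-7.475, 7.933), C = (7.475, -7.933). Equal radii place N and V the same way about U: N = U + 10.9·n = (30.66, 43.87), V = U − 10.9·n = (45.61, 28.00). Then cos ∠UCV = CU·CV / (|CU||CV|), giving 11.75°.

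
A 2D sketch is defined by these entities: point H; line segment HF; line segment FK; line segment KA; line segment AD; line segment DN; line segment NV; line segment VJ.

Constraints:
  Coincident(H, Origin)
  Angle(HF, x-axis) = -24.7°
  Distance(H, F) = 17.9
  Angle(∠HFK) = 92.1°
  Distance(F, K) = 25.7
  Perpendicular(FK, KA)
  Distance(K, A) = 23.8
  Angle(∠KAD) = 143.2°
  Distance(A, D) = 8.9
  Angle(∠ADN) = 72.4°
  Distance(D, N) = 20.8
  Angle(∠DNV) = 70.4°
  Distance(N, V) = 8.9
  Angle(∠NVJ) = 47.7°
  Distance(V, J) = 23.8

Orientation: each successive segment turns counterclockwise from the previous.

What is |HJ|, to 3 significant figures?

16.5

H is at the origin; HF runs at -24.7° with length 17.9, so F = (16.3, -7.48). ∠HFK = 92.1° gives FK at 63.2° from the x-axis; with |FK| = 25.7, K = (27.8, 15.5). FK ⟂ KA, so KA runs at 153°; with |KA| = 23.8, A = (6.61, 26.2). ∠KAD = 143.2° gives AD at -170° from the x-axis; with |AD| = 8.9, D = (-2.16, 24.6). ∠ADN = 72.4° gives DN at -62.4° from the x-axis; with |DN| = 20.8, N = (7.48, 6.21). ∠DNV = 70.4° gives NV at 47.2° from the x-axis; with |NV| = 8.9, V = (13.5, 12.7). ∠NVJ = 47.7° gives VJ at 180° from the x-axis; with |VJ| = 23.8, J = (-10.3, 12.9). Then |HJ| = |J − H| = 16.5.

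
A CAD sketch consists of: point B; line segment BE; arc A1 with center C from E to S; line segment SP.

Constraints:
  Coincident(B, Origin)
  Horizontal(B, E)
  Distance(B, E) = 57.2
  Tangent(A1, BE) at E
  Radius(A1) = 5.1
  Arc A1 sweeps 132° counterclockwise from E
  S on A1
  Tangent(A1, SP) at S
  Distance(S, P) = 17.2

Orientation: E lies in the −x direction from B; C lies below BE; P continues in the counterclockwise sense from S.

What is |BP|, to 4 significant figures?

53.87

B is at the origin; BE is horizontal with |BE| = 57.2 and E on the −x side, so E = (-57.20, 0.000). A1 meets BE tangentially, so CE is at right angles to BE, so C = E + (0, -5.1) = (-57.20, -5.100). On A1, E sits at bearing 90° from C; a 132° counterclockwise sweep puts S at bearing 222°, so S = C + 5.1·(cos 222°, sin 222°) = (-60.99, -8.513). Since A1 is tangent to SP there, CS ⟂ SP, so SP runs along (−sin 222°, cos 222°); with |SP| = 17.2, P = (-49.48, -21.29). Then |BP| = |P − B| = 53.87.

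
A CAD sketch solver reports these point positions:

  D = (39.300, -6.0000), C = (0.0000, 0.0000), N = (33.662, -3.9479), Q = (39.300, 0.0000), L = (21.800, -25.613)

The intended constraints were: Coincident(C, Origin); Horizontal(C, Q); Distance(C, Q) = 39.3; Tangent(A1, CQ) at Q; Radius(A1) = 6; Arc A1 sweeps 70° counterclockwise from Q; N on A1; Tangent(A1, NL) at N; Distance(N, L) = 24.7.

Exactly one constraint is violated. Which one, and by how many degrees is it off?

Tangent(A1, NL) at N — off by 8.70°.

C = (0.00, 0.00) ✓; C.y = 0.00, Q.y = 0.00 ✓; |CQ| = 39.30 ✓; ∠(DQ, QC) = 90.00° ✓; |DQ| = 6.000 ✓; bearing(D→N) − bearing(D→Q) = 70.00° ✓; |DN| = 6.000 ✓; ∠(DN, NL) = 98.70° ✗; |NL| = 24.70 ✓.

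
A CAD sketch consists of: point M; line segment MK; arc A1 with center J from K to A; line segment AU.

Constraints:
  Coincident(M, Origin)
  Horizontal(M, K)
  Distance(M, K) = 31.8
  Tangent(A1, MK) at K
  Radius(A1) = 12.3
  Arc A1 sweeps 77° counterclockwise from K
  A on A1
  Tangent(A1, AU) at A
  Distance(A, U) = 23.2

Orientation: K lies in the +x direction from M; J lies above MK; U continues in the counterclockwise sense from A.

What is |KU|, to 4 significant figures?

36.45

M is at the origin; M and K share the same y with |MK| = 31.8 and K on the +x side, so K = (31.80, 0.000). Tangency of A1 to MK means the radius JK is perpendicular to MK, so J = K + (0, 12.3) = (31.80, 12.30). On A1, K sits at bearing -90° from J; a 77° counterclockwise sweep puts A at bearing -13°, so A = J + 12.3·(cos -13°, sin -13°) = (43.78, 9.533). A1 meets AU tangentially, so JA is at right angles to AU, so AU runs along (−sin -13°, cos -13°); with |AU| = 23.2, U = (49.00, 32.14). Then |KU| = |U − K| = 36.45.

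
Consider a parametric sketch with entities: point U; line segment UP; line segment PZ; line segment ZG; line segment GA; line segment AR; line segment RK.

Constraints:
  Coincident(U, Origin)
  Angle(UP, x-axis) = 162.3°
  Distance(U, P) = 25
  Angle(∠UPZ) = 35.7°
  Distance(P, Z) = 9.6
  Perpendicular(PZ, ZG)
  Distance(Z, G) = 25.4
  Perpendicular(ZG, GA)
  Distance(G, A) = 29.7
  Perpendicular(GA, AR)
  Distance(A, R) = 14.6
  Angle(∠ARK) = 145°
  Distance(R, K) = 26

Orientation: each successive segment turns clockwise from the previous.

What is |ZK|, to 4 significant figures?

18.13

GA is perpendicular to AR, so AR runs at 108.0°; with |AR| = 14.6, R = (-39.60, -8.882). ∠ARK = 145.0° gives RK at 73.00° from the x-axis; with |RK| = 26.0, K = (-31.99, 15.98). Then |ZK| = |K − Z| = 18.13.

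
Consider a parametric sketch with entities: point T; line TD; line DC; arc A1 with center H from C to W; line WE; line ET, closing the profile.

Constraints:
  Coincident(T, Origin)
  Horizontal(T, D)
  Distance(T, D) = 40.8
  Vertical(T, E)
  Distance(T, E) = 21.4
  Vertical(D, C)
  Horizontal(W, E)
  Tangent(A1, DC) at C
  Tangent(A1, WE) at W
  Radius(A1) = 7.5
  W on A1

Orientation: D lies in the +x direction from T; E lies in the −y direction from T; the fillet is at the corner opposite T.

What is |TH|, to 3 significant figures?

36.1

T is at the origin; TD is horizontal with |TD| = 40.8 and D on the +x side, so D = (40.8, 0.00). TE is vertical with |TE| = 21.4 and E on the −y side, so E = (0.00, -21.4). The virtual corner opposite T is at (40.8, -21.4). A1 meets DC tangentially, so HC is at right angles to DC and the tangent condition forces HW to be normal to WE, with radius 7.5, so the center H sits 7.5 in from both sides at H = (33.3, -13.9). Then |TH| = |H − T| = 36.1.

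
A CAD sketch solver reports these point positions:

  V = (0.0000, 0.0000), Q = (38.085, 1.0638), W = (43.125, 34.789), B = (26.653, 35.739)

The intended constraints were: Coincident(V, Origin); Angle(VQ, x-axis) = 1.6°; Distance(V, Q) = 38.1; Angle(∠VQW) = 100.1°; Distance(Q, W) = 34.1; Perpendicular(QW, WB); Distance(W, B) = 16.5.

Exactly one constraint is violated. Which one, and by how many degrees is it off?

Perpendicular(QW, WB) — off by 5.20°.

V = (0.00, 0.00) ✓; VQ at 1.600° ✓; |VQ| = 38.10 ✓; ∠VQW = 100.1° ✓; |QW| = 34.10 ✓; ∠(QW, WB) = 95.20° ✗; |WB| = 16.50 ✓.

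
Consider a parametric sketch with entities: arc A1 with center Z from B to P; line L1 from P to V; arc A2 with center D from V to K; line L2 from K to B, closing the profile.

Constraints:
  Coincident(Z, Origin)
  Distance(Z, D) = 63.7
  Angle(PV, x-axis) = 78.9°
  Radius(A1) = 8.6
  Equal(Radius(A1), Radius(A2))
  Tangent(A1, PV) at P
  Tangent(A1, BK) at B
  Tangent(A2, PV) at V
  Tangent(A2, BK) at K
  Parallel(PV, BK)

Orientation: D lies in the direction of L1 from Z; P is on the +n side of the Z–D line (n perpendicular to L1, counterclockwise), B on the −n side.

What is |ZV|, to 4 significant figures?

64.28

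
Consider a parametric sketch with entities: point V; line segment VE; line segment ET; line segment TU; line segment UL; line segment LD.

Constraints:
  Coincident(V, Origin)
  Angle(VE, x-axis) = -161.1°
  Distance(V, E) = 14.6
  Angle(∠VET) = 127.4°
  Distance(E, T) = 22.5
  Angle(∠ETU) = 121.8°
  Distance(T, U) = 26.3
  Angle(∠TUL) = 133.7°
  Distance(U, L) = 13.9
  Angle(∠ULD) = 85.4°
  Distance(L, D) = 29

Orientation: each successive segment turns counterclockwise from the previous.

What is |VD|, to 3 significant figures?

20.6

V is at the origin; VE runs at -161.1° with length 14.6, so E = (-13.8, -4.73). ∠VET = 127.4° gives ET at -108° from the x-axis; with |ET| = 22.5, T = (-21.0, -26.1). ∠ETU = 121.8° gives TU at -50.3° from the x-axis; with |TU| = 26.3, U = (-4.15, -46.3). ∠TUL = 133.7° gives UL at -4.00° from the x-axis; with |UL| = 13.9, L = (9.71, -47.3). ∠ULD = 85.4° gives LD at 90.6° from the x-axis; with |LD| = 29.0, D = (9.41, -18.3). Then |VD| = |D − V| = 20.6.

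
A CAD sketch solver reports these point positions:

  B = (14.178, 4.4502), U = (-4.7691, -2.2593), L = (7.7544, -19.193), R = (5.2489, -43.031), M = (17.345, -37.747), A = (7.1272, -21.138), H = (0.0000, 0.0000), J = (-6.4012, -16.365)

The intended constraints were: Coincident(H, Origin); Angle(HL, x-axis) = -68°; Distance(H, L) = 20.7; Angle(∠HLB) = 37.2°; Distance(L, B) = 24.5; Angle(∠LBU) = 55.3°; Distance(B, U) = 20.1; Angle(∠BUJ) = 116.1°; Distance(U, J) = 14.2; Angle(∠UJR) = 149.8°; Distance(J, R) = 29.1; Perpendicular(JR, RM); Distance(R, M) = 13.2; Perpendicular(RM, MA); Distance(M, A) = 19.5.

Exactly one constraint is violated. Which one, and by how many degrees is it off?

Perpendicular(RM, MA) — off by 8.00°.

H = (0.00, 0.00) ✓; HL at -68.00° ✓; |HL| = 20.70 ✓; ∠HLB = 37.20° ✓; |LB| = 24.50 ✓; ∠LBU = 55.30° ✓; |BU| = 20.10 ✓; ∠BUJ = 116.1° ✓; |UJ| = 14.20 ✓; ∠UJR = 149.8° ✓; |JR| = 29.10 ✓; ∠(JR, RM) = 90.00° ✓; |RM| = 13.20 ✓; ∠(RM, MA) = 98.00° ✗; |MA| = 19.50 ✓.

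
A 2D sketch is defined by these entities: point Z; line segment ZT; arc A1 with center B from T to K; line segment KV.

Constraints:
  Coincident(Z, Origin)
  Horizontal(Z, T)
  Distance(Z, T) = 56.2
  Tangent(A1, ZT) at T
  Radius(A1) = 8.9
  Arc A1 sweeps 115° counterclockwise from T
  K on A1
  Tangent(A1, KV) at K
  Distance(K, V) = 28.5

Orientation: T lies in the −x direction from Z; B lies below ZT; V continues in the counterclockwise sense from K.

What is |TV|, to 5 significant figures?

38.696

Z is at the origin; Z and T share the same y with |ZT| = 56.2 and T on the −x side, so T = (-56.200, 0.0000). A1 meets ZT tangentially, so BT is at right angles to ZT, so B = T + (0, -8.9) = (-56.200, -8.9000). On A1, T sits at bearing 90° from B; a 115° counterclockwise sweep puts K at bearing 205°, so K = B + 8.9·(cos 205°, sin 205°) = (-64.266, -12.661). The tangent condition forces BK to be normal to KV, so KV runs along (−sin 205°, cos 205°); with |KV| = 28.5, V = (-52.222, -38.491). Then |TV| = |V − T| = 38.696.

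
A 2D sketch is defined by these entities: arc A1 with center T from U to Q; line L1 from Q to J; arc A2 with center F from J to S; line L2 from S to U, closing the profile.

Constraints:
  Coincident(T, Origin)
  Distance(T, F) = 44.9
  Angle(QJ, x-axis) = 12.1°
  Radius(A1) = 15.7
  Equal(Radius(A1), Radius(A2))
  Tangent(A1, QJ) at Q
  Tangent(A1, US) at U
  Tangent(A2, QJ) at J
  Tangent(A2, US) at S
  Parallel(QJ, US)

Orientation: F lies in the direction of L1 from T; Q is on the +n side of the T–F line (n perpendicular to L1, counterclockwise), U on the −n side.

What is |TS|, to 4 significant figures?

47.57

The slot axis is L1's direction at 12.1°, so u = (cos 12.1°, sin 12.1°) = (0.9778, 0.2096) and n = (−sin 12.1°, cos 12.1°) = (-0.2096, 0.9778). T is at the origin and F lies 44.9 along u from T, so F = 44.9·u = (43.90, 9.412). Tangency of A1 to both parallel lines with radius 15.7 puts Q and U at T ± 15.7·n: Q = (-3.291, 15.35), U = (3.291, -15.35). Equal radii place J and S the same way about F: J = F + 15.7·n = (40.61, 24.76), S = F − 15.7·n = (47.19, -5.939). Then |TS| = |S − T| = 47.57.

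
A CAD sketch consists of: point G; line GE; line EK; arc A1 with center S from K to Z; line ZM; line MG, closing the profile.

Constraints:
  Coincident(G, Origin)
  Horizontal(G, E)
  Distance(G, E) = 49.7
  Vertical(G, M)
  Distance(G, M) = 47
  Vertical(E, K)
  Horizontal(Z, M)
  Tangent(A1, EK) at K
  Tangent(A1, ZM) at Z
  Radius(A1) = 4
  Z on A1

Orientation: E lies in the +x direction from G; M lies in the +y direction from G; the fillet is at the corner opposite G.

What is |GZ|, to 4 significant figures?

65.56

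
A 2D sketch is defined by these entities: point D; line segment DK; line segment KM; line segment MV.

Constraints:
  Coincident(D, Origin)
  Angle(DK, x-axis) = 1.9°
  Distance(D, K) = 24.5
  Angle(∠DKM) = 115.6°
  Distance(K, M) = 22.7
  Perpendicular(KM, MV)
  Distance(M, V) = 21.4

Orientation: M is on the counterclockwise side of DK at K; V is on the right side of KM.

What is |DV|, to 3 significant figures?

54.8

D is at the origin; DK runs at 1.9° with length 24.5, so K = 24.5·(cos 1.9°, sin 1.9°) = (24.5, 0.812). ∠DKM = 115.6°, so KM runs at 1.9° + (180° − 115.6°) = 66.3° from the x-axis; with |KM| = 22.7, M = K + 22.7·(cos 66.3°, sin 66.3°) = (33.6, 21.6). The perpendicularity gives MV at right angles to KM; with |MV| = 21.4 on the right of KM, V = M + 21.4·(0.916, -0.402) = (53.2, 13.0). Then |DV| = |V − D| = 54.8.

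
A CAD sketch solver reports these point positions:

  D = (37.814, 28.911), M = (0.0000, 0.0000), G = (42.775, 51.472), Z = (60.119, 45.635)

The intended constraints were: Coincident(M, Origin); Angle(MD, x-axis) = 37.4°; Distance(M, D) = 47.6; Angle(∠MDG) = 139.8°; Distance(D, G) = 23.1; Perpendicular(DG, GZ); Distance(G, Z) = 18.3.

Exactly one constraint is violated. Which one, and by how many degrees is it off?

Perpendicular(DG, GZ) — off by 6.20°.

M = (0.00, 0.00) ✓; MD at 37.40° ✓; |MD| = 47.60 ✓; ∠MDG = 139.8° ✓; |DG| = 23.10 ✓; ∠(DG, GZ) = 96.20° ✗; |GZ| = 18.30 ✓.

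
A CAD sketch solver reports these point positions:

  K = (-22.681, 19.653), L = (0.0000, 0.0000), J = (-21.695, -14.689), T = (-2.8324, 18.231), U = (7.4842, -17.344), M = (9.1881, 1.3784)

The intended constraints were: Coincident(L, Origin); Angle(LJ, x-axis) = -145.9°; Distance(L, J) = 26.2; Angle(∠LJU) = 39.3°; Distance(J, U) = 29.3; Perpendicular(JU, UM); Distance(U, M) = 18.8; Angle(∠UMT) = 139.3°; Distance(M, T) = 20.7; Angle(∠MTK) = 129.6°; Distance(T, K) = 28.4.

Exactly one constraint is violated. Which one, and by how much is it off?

Distance(T, K) = 28.4 — off by 8.50.

L = (0.00, 0.00) ✓; LJ at -145.9° ✓; |LJ| = 26.20 ✓; ∠LJU = 39.30° ✓; |JU| = 29.30 ✓; ∠(JU, UM) = 90.00° ✓; |UM| = 18.80 ✓; ∠UMT = 139.3° ✓; |MT| = 20.70 ✓; ∠MTK = 129.6° ✓; |TK| = 19.90 ✗.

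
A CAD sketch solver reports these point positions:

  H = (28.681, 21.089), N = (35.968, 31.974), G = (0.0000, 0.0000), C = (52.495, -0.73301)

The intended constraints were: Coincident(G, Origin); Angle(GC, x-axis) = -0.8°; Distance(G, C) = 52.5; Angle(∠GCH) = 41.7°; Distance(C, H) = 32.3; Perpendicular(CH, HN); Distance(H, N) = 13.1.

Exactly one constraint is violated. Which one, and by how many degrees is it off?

Perpendicular(CH, HN) — off by 8.70°.

G = (0.00, 0.00) ✓; GC at -0.8000° ✓; |GC| = 52.50 ✓; ∠GCH = 41.70° ✓; |CH| = 32.30 ✓; ∠(CH, HN) = 81.30° ✗; |HN| = 13.10 ✓.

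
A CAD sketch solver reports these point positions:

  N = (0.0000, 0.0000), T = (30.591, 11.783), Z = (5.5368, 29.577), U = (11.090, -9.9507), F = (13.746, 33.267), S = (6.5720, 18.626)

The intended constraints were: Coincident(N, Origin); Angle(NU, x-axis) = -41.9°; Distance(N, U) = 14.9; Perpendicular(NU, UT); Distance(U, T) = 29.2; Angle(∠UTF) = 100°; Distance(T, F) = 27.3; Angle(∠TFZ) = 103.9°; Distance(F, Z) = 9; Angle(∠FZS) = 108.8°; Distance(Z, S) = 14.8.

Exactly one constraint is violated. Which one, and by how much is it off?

Distance(Z, S) = 14.8 — off by 3.80.

N = (0.00, 0.00) ✓; NU at -41.90° ✓; |NU| = 14.90 ✓; ∠(NU, UT) = 90.00° ✓; |UT| = 29.20 ✓; ∠UTF = 100.0° ✓; |TF| = 27.30 ✓; ∠TFZ = 103.9° ✓; |FZ| = 9.000 ✓; ∠FZS = 108.8° ✓; |ZS| = 11.00 ✗.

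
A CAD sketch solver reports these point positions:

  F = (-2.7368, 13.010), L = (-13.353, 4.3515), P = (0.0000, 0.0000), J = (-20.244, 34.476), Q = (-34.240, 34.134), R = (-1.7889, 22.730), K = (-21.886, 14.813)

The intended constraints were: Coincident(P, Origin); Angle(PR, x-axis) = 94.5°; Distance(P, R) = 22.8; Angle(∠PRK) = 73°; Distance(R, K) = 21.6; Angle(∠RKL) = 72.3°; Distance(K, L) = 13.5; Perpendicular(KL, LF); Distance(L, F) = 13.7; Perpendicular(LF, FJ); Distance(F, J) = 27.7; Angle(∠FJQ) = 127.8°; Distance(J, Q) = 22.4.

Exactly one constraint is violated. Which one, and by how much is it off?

Distance(J, Q) = 22.4 — off by 8.40.

P = (0.00, 0.00) ✓; PR at 94.50° ✓; |PR| = 22.80 ✓; ∠PRK = 73.00° ✓; |RK| = 21.60 ✓; ∠RKL = 72.30° ✓; |KL| = 13.50 ✓; ∠(KL, LF) = 90.00° ✓; |LF| = 13.70 ✓; ∠(LF, FJ) = 90.00° ✓; |FJ| = 27.70 ✓; ∠FJQ = 127.8° ✓; |JQ| = 14.00 ✗.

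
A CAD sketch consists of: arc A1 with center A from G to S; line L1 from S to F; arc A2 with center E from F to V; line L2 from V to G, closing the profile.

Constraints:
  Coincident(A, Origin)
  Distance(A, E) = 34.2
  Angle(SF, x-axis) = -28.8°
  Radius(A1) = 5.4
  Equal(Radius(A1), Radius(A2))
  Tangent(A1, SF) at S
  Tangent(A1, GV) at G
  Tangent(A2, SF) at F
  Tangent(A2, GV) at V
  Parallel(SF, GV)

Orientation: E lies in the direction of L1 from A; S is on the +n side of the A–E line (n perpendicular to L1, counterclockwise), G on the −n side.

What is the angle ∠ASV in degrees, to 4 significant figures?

72.47°

The slot axis is L1's direction at -28.8°, so u = (cos -28.8°, sin -28.8°) = (0.8763, -0.4818) and n = (−sin -28.8°, cos -28.8°) = (0.4818, 0.8763). A is at the origin and E lies 34.2 along u from A, so E = 34.2·u = (29.97, -16.48). Tangency of A1 to both parallel lines with radius 5.4 puts S and G at A ± 5.4·n: S = (2.601, 4.732), G = (-2.601, -4.732). Equal radii place F and V the same way about E: F = E + 5.4·n = (32.57, -11.74), V = E − 5.4·n = (27.37, -21.21). Then cos ∠ASV = SA·SV / (|SA||SV|), giving 72.47°.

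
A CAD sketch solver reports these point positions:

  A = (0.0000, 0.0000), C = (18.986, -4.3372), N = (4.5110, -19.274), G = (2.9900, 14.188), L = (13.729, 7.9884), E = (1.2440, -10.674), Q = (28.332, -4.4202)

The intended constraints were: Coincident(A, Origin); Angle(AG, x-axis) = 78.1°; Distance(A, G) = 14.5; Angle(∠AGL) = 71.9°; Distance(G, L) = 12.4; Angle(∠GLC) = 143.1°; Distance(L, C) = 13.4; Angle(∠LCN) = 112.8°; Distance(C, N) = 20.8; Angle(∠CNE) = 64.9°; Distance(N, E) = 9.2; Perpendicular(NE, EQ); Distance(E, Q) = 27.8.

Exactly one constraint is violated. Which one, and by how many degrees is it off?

Perpendicular(NE, EQ) — off by 7.80°.

A = (0.00, 0.00) ✓; AG at 78.10° ✓; |AG| = 14.50 ✓; ∠AGL = 71.90° ✓; |GL| = 12.40 ✓; ∠GLC = 143.1° ✓; |LC| = 13.40 ✓; ∠LCN = 112.8° ✓; |CN| = 20.80 ✓; ∠CNE = 64.90° ✓; |NE| = 9.200 ✓; ∠(NE, EQ) = 97.80° ✗; |EQ| = 27.80 ✓.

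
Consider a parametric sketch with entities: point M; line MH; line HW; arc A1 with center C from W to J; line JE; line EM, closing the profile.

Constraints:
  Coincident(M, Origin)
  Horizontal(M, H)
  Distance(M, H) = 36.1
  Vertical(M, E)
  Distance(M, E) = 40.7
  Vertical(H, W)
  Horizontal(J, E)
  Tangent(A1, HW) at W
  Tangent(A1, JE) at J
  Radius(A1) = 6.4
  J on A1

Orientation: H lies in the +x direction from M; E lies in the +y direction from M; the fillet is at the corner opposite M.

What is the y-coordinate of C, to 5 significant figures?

34.300

M is at the origin; MH is horizontal with |MH| = 36.1 and H on the +x side, so H = (36.100, 0.0000). ME is vertical with |ME| = 40.7 and E on the +y side, so E = (0.0000, 40.700). The virtual corner opposite M is at (36.100, 40.700). A1 meets HW tangentially, so CW is at right angles to HW and tangency of A1 to JE means the radius CJ is perpendicular to JE, with radius 6.4, so the center C sits 6.4 in from both sides at C = (29.700, 34.300). So C.y = 34.300.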